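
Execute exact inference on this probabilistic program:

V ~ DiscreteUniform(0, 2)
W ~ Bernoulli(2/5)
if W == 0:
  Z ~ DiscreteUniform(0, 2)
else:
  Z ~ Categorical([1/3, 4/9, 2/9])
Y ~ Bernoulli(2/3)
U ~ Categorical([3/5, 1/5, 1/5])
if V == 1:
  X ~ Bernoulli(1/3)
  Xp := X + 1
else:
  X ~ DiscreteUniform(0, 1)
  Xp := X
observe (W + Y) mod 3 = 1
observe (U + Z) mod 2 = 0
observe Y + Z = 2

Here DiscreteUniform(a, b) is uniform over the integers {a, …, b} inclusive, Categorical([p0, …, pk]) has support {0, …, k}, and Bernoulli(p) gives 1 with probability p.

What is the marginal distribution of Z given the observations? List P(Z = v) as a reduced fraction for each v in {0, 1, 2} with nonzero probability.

Enumerate traces; 18 have nonzero weight after conditioning:
  (V=0, W=0, Z=1, Y=1, U=1, X=0) weight 1/225
  (V=0, W=0, Z=1, Y=1, U=1, X=1) weight 1/225
  (V=0, W=1, Z=2, Y=0, U=0, X=0) weight 2/675
  (V=0, W=1, Z=2, Y=0, U=0, X=1) weight 2/675
  (V=0, W=1, Z=2, Y=0, U=2, X=0) weight 2/2025
  (V=0, W=1, Z=2, Y=0, U=2, X=1) weight 2/2025
  (V=1, W=0, Z=1, Y=1, U=1, X=0) weight 4/675
  (V=1, W=0, Z=1, Y=1, U=1, X=1) weight 2/675
  … 10 more
Group by Z:
  weight(Z=1) = 2/75
  weight(Z=2) = 16/675
Total weight = 2/75 + 16/675 = 34/675
P(Z=1 | obs) = 2/75 / 34/675 = 9/17
P(Z=2 | obs) = 16/675 / 34/675 = 8/17

P(Z=1) = 9/17, P(Z=2) = 8/17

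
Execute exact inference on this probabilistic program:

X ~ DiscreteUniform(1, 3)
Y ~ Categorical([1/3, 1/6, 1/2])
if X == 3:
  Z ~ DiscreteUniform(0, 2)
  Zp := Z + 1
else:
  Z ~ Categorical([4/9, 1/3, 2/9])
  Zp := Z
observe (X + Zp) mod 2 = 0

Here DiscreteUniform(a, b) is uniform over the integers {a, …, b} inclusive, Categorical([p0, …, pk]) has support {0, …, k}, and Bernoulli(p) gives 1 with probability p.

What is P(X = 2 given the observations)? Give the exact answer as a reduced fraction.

P(X = 2 | obs) = 2/5

Enumerate traces; 15 have nonzero weight after conditioning:
  (X=1, Y=0, Z=1) weight 1/27
  (X=1, Y=1, Z=1) weight 1/54
  (X=1, Y=2, Z=1) weight 1/18
  (X=2, Y=0, Z=0) weight 4/81
  (X=2, Y=0, Z=2) weight 2/81
  (X=2, Y=1, Z=0) weight 2/81
  (X=2, Y=1, Z=2) weight 1/81
  (X=2, Y=2, Z=0) weight 2/27
  (X=3, Y=0, Z=0) weight 1/27
  … 6 more
Group by X:
  weight(X=1) = 1/9
  weight(X=2) = 2/9
  weight(X=3) = 2/9
Total weight = 1/9 + 2/9 + 2/9 = 5/9
P(X=1 | obs) = 1/9 / 5/9 = 1/5
P(X=2 | obs) = 2/9 / 5/9 = 2/5
P(X=3 | obs) = 2/9 / 5/9 = 2/5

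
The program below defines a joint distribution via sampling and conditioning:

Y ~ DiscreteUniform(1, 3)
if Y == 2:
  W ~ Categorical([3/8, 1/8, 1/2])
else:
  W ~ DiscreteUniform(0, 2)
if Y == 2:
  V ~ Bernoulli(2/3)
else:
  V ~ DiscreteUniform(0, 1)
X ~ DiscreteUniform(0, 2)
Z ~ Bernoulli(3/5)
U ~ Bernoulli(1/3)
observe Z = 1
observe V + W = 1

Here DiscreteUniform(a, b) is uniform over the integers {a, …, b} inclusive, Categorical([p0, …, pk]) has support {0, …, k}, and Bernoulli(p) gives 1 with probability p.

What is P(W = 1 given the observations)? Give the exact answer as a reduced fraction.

P(W = 1 | obs) = 9/23

Enumerate traces; 36 have nonzero weight after conditioning:
  (Y=1, W=0, V=1, X=0, Z=1, U=0) weight 1/135
  (Y=1, W=0, V=1, X=0, Z=1, U=1) weight 1/270
  (Y=1, W=0, V=1, X=1, Z=1, U=0) weight 1/135
  (Y=1, W=0, V=1, X=1, Z=1, U=1) weight 1/270
  (Y=1, W=0, V=1, X=2, Z=1, U=0) weight 1/135
  (Y=1, W=0, V=1, X=2, Z=1, U=1) weight 1/270
  (Y=1, W=1, V=0, X=0, Z=1, U=0) weight 1/135
  (Y=1, W=1, V=0, X=0, Z=1, U=1) weight 1/270
  … 28 more
Group by W:
  weight(W=0) = 7/60
  weight(W=1) = 3/40
Total weight = 7/60 + 3/40 = 23/120
P(W=0 | obs) = 7/60 / 23/120 = 14/23
P(W=1 | obs) = 3/40 / 23/120 = 9/23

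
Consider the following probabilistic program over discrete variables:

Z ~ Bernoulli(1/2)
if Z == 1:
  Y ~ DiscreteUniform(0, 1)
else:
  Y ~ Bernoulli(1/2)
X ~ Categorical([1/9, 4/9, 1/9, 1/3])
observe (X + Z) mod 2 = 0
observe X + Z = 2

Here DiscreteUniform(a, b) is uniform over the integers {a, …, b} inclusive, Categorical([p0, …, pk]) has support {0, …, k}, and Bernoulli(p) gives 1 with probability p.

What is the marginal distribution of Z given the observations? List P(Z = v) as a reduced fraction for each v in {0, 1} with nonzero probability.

Enumerate traces; 4 have nonzero weight after conditioning:
  (Z=0, Y=0, X=2) weight 1/36
  (Z=0, Y=1, X=2) weight 1/36
  (Z=1, Y=0, X=1) weight 1/9
  (Z=1, Y=1, X=1) weight 1/9
Group by Z:
  weight(Z=0) = 1/18
  weight(Z=1) = 2/9
Total weight = 1/18 + 2/9 = 5/18
P(Z=0 | obs) = 1/18 / 5/18 = 1/5
P(Z=1 | obs) = 2/9 / 5/18 = 4/5

P(Z=0) = 1/5, P(Z=1) = 4/5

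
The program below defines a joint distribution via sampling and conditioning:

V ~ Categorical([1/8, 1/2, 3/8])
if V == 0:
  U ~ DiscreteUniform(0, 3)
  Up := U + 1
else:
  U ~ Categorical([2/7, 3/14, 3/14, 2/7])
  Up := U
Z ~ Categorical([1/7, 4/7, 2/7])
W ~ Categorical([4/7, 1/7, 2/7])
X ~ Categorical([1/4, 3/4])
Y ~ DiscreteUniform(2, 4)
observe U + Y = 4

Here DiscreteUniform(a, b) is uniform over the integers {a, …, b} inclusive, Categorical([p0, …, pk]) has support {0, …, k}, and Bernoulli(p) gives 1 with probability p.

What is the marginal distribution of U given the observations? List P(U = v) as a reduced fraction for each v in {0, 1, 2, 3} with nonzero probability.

Enumerate traces; 162 have nonzero weight after conditioning:
  (V=0, U=0, Z=0, W=0, X=0, Y=4) weight 1/4704
  (V=0, U=0, Z=0, W=0, X=1, Y=4) weight 1/1568
  (V=0, U=0, Z=0, W=1, X=0, Y=4) weight 1/18816
  (V=0, U=0, Z=0, W=1, X=1, Y=4) weight 1/6272
  (V=0, U=0, Z=0, W=2, X=0, Y=4) weight 1/9408
  (V=0, U=0, Z=0, W=2, X=1, Y=4) weight 1/3136
  (V=0, U=0, Z=1, W=0, X=0, Y=4) weight 1/1176
  (V=0, U=0, Z=1, W=0, X=1, Y=4) weight 1/392
  (V=0, U=1, Z=0, W=0, X=0, Y=3) weight 1/4704
  (V=0, U=2, Z=0, W=0, X=0, Y=2) weight 1/4704
  … 152 more
Group by U:
  weight(U=0) = 3/32
  weight(U=1) = 7/96
  weight(U=2) = 7/96
Total weight = 3/32 + 7/96 + 7/96 = 23/96
P(U=0 | obs) = 3/32 / 23/96 = 9/23
P(U=1 | obs) = 7/96 / 23/96 = 7/23
P(U=2 | obs) = 7/96 / 23/96 = 7/23

P(U=0) = 9/23, P(U=1) = 7/23, P(U=2) = 7/23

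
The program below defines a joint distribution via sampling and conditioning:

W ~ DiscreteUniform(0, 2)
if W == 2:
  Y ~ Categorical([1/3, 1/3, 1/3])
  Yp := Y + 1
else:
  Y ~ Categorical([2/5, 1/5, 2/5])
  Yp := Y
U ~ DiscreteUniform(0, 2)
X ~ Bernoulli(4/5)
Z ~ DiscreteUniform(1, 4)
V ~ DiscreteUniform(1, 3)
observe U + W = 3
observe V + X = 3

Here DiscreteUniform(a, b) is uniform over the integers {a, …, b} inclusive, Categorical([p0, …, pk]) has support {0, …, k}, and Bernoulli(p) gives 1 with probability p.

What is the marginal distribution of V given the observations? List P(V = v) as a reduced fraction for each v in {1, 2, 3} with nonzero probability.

P(V=2) = 4/5, P(V=3) = 1/5

Enumerate traces; 48 have nonzero weight after conditioning:
  (W=1, Y=0, U=2, X=0, Z=1, V=3) weight 1/1350
  (W=1, Y=0, U=2, X=0, Z=2, V=3) weight 1/1350
  (W=1, Y=0, U=2, X=0, Z=3, V=3) weight 1/1350
  (W=1, Y=0, U=2, X=0, Z=4, V=3) weight 1/1350
  (W=1, Y=0, U=2, X=1, Z=1, V=2) weight 2/675
  (W=1, Y=0, U=2, X=1, Z=2, V=2) weight 2/675
  (W=1, Y=0, U=2, X=1, Z=3, V=2) weight 2/675
  (W=1, Y=0, U=2, X=1, Z=4, V=2) weight 2/675
  … 40 more
Group by V:
  weight(V=2) = 8/135
  weight(V=3) = 2/135
Total weight = 8/135 + 2/135 = 2/27
P(V=2 | obs) = 8/135 / 2/27 = 4/5
P(V=3 | obs) = 2/135 / 2/27 = 1/5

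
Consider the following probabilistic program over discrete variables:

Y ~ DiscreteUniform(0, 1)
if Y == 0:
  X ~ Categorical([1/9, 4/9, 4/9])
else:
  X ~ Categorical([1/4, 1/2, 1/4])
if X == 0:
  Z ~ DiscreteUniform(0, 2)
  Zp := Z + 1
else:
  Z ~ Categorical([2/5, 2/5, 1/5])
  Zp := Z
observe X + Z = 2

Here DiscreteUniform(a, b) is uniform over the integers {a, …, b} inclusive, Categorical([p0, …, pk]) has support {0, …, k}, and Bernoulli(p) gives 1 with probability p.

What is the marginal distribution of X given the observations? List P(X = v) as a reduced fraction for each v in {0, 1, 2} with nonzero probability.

Enumerate traces; 6 have nonzero weight after conditioning:
  (Y=0, X=0, Z=2) weight 1/54
  (Y=0, X=1, Z=1) weight 4/45
  (Y=0, X=2, Z=0) weight 4/45
  (Y=1, X=0, Z=2) weight 1/24
  (Y=1, X=1, Z=1) weight 1/10
  (Y=1, X=2, Z=0) weight 1/20
Group by X:
  weight(X=0) = 13/216
  weight(X=1) = 17/90
  weight(X=2) = 5/36
Total weight = 13/216 + 17/90 + 5/36 = 419/1080
P(X=0 | obs) = 13/216 / 419/1080 = 65/419
P(X=1 | obs) = 17/90 / 419/1080 = 204/419
P(X=2 | obs) = 5/36 / 419/1080 = 150/419

P(X=0) = 65/419, P(X=1) = 204/419, P(X=2) = 150/419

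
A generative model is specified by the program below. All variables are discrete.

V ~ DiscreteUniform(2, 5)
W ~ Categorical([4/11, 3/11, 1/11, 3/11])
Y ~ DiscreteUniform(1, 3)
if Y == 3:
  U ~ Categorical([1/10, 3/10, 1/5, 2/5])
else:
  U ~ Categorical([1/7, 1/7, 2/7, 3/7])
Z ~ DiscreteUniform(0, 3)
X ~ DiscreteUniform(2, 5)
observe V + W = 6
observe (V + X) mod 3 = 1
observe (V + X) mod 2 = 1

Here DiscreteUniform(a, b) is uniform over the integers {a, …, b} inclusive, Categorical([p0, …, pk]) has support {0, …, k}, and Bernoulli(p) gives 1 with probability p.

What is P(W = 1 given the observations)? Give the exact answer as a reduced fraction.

P(W = 1 | obs) = 3/7

Enumerate traces; 144 have nonzero weight after conditioning:
  (V=3, W=3, Y=1, U=0, Z=0, X=4) weight 1/4928
  (V=3, W=3, Y=1, U=0, Z=1, X=4) weight 1/4928
  (V=3, W=3, Y=1, U=0, Z=2, X=4) weight 1/4928
  (V=3, W=3, Y=1, U=0, Z=3, X=4) weight 1/4928
  (V=3, W=3, Y=1, U=1, Z=0, X=4) weight 1/4928
  (V=3, W=3, Y=1, U=1, Z=1, X=4) weight 1/4928
  (V=3, W=3, Y=1, U=1, Z=2, X=4) weight 1/4928
  (V=3, W=3, Y=1, U=1, Z=3, X=4) weight 1/4928
  (V=4, W=2, Y=1, U=0, Z=0, X=3) weight 1/14784
  (V=5, W=1, Y=1, U=0, Z=0, X=2) weight 1/4928
  … 134 more
Group by W:
  weight(W=1) = 3/176
  weight(W=2) = 1/176
  weight(W=3) = 3/176
Total weight = 3/176 + 1/176 + 3/176 = 7/176
P(W=1 | obs) = 3/176 / 7/176 = 3/7
P(W=2 | obs) = 1/176 / 7/176 = 1/7
P(W=3 | obs) = 3/176 / 7/176 = 3/7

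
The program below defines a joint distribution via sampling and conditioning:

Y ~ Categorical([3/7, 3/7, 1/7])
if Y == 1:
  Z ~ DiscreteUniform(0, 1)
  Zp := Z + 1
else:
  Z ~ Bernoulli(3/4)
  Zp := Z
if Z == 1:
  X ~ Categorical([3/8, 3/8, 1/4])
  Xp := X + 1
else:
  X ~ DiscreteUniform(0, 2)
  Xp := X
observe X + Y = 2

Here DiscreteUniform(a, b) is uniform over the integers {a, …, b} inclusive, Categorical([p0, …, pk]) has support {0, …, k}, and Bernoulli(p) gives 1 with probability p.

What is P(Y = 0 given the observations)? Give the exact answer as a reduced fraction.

P(Y = 0 | obs) = 78/215

Enumerate traces; 6 have nonzero weight after conditioning:
  (Y=0, Z=0, X=2) weight 1/28
  (Y=0, Z=1, X=2) weight 9/112
  (Y=1, Z=0, X=1) weight 1/14
  (Y=1, Z=1, X=1) weight 9/112
  (Y=2, Z=0, X=0) weight 1/84
  (Y=2, Z=1, X=0) weight 9/224
Group by Y:
  weight(Y=0) = 13/112
  weight(Y=1) = 17/112
  weight(Y=2) = 5/96
Total weight = 13/112 + 17/112 + 5/96 = 215/672
P(Y=0 | obs) = 13/112 / 215/672 = 78/215
P(Y=1 | obs) = 17/112 / 215/672 = 102/215
P(Y=2 | obs) = 5/96 / 215/672 = 7/43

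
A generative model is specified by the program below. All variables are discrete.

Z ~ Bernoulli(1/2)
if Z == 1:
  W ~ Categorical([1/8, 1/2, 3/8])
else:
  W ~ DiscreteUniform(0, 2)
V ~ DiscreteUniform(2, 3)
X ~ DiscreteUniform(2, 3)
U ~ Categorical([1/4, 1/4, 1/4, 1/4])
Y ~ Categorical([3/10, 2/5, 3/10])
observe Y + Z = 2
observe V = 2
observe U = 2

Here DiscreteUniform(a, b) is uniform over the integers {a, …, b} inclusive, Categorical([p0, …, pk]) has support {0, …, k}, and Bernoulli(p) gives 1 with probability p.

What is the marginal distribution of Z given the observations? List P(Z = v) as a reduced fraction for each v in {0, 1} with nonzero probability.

P(Z=0) = 3/7, P(Z=1) = 4/7

Enumerate traces; 12 have nonzero weight after conditioning:
  (Z=0, W=0, V=2, X=2, U=2, Y=2) weight 1/320
  (Z=0, W=0, V=2, X=3, U=2, Y=2) weight 1/320
  (Z=0, W=1, V=2, X=2, U=2, Y=2) weight 1/320
  (Z=0, W=1, V=2, X=3, U=2, Y=2) weight 1/320
  (Z=0, W=2, V=2, X=2, U=2, Y=2) weight 1/320
  (Z=0, W=2, V=2, X=3, U=2, Y=2) weight 1/320
  (Z=1, W=0, V=2, X=2, U=2, Y=1) weight 1/640
  (Z=1, W=0, V=2, X=3, U=2, Y=1) weight 1/640
  … 4 more
Group by Z:
  weight(Z=0) = 3/160
  weight(Z=1) = 1/40
Total weight = 3/160 + 1/40 = 7/160
P(Z=0 | obs) = 3/160 / 7/160 = 3/7
P(Z=1 | obs) = 1/40 / 7/160 = 4/7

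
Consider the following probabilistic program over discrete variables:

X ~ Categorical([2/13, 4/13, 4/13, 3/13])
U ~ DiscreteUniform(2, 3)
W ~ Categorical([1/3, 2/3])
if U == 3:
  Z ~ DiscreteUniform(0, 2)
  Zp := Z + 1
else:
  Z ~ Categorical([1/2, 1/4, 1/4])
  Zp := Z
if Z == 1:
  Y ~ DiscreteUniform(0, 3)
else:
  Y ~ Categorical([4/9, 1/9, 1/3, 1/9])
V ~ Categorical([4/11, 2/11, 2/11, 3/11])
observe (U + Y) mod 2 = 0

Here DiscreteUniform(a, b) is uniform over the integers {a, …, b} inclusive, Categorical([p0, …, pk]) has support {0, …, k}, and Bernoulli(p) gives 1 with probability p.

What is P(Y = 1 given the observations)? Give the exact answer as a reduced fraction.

P(Y = 1 | obs) = 2/13

Enumerate traces; 384 have nonzero weight after conditioning:
  (X=0, U=2, W=0, Z=0, Y=0, V=0) weight 8/3861
  (X=0, U=2, W=0, Z=0, Y=0, V=1) weight 4/3861
  (X=0, U=2, W=0, Z=0, Y=0, V=2) weight 4/3861
  (X=0, U=2, W=0, Z=0, Y=0, V=3) weight 2/1287
  (X=0, U=2, W=0, Z=0, Y=2, V=0) weight 2/1287
  (X=0, U=2, W=0, Z=0, Y=2, V=1) weight 1/1287
  (X=0, U=2, W=0, Z=0, Y=2, V=2) weight 1/1287
  (X=0, U=2, W=0, Z=0, Y=2, V=3) weight 1/858
  (X=0, U=3, W=0, Z=0, Y=1, V=0) weight 4/11583
  (X=0, U=3, W=0, Z=0, Y=3, V=0) weight 4/11583
  … 374 more
Group by Y:
  weight(Y=0) = 19/96
  weight(Y=1) = 17/216
  weight(Y=2) = 5/32
  weight(Y=3) = 17/216
Total weight = 19/96 + 17/216 + 5/32 + 17/216 = 221/432
P(Y=0 | obs) = 19/96 / 221/432 = 171/442
P(Y=1 | obs) = 17/216 / 221/432 = 2/13
P(Y=2 | obs) = 5/32 / 221/432 = 135/442
P(Y=3 | obs) = 17/216 / 221/432 = 2/13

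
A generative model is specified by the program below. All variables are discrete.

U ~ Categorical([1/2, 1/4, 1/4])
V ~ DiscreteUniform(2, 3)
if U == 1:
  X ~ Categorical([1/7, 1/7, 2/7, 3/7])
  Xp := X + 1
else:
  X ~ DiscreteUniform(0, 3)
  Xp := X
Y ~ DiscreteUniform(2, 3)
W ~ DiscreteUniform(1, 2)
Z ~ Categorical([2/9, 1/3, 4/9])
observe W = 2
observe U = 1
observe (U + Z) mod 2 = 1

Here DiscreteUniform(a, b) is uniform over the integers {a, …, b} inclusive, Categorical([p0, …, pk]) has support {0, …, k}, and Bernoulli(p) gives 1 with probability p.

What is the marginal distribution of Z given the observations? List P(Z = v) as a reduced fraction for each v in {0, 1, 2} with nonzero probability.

P(Z=0) = 1/3, P(Z=2) = 2/3

Enumerate traces; 32 have nonzero weight after conditioning:
  (U=1, V=2, X=0, Y=2, W=2, Z=0) weight 1/1008
  (U=1, V=2, X=0, Y=2, W=2, Z=2) weight 1/504
  (U=1, V=2, X=0, Y=3, W=2, Z=0) weight 1/1008
  (U=1, V=2, X=0, Y=3, W=2, Z=2) weight 1/504
  (U=1, V=2, X=1, Y=2, W=2, Z=0) weight 1/1008
  (U=1, V=2, X=1, Y=2, W=2, Z=2) weight 1/504
  (U=1, V=2, X=1, Y=3, W=2, Z=0) weight 1/1008
  (U=1, V=2, X=1, Y=3, W=2, Z=2) weight 1/504
  … 24 more
Group by Z:
  weight(Z=0) = 1/36
  weight(Z=2) = 1/18
Total weight = 1/36 + 1/18 = 1/12
P(Z=0 | obs) = 1/36 / 1/12 = 1/3
P(Z=2 | obs) = 1/18 / 1/12 = 2/3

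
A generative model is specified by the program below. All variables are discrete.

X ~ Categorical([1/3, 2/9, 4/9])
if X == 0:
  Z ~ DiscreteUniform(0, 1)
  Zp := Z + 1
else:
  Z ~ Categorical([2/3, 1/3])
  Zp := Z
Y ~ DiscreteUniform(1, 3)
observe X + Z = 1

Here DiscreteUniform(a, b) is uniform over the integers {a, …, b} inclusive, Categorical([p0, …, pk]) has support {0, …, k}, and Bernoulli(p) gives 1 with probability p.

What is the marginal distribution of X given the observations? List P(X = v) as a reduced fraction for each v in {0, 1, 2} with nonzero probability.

Enumerate traces; 6 have nonzero weight after conditioning:
  (X=0, Z=1, Y=1) weight 1/18
  (X=0, Z=1, Y=2) weight 1/18
  (X=0, Z=1, Y=3) weight 1/18
  (X=1, Z=0, Y=1) weight 4/81
  (X=1, Z=0, Y=2) weight 4/81
  (X=1, Z=0, Y=3) weight 4/81
Group by X:
  weight(X=0) = 1/6
  weight(X=1) = 4/27
Total weight = 1/6 + 4/27 = 17/54
P(X=0 | obs) = 1/6 / 17/54 = 9/17
P(X=1 | obs) = 4/27 / 17/54 = 8/17

P(X=0) = 9/17, P(X=1) = 8/17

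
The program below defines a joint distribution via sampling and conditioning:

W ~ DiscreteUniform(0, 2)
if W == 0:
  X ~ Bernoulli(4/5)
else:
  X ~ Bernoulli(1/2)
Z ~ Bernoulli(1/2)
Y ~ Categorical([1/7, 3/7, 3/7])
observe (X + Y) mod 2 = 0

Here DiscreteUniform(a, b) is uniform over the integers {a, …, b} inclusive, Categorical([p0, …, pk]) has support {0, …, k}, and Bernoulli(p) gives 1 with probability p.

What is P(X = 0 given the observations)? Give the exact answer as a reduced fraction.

P(X = 0 | obs) = 8/17

Enumerate traces; 18 have nonzero weight after conditioning:
  (W=0, X=0, Z=0, Y=0) weight 1/210
  (W=0, X=0, Z=0, Y=2) weight 1/70
  (W=0, X=0, Z=1, Y=0) weight 1/210
  (W=0, X=0, Z=1, Y=2) weight 1/70
  (W=0, X=1, Z=0, Y=1) weight 2/35
  (W=0, X=1, Z=1, Y=1) weight 2/35
  (W=1, X=0, Z=0, Y=0) weight 1/84
  (W=1, X=0, Z=0, Y=2) weight 1/28
  … 10 more
Group by X:
  weight(X=0) = 8/35
  weight(X=1) = 9/35
Total weight = 8/35 + 9/35 = 17/35
P(X=0 | obs) = 8/35 / 17/35 = 8/17
P(X=1 | obs) = 9/35 / 17/35 = 9/17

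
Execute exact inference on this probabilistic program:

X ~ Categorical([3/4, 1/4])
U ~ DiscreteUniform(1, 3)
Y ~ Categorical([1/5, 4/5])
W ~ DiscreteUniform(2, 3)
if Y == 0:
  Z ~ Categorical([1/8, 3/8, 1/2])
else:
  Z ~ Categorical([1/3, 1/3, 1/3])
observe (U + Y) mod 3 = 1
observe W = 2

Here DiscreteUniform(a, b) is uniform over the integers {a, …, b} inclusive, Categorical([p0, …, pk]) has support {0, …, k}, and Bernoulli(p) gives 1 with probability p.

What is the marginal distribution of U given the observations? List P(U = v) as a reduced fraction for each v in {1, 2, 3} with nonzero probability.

P(U=1) = 1/5, P(U=3) = 4/5

Enumerate traces; 12 have nonzero weight after conditioning:
  (X=0, U=1, Y=0, W=2, Z=0) weight 1/320
  (X=0, U=1, Y=0, W=2, Z=1) weight 3/320
  (X=0, U=1, Y=0, W=2, Z=2) weight 1/80
  (X=0, U=3, Y=1, W=2, Z=0) weight 1/30
  (X=0, U=3, Y=1, W=2, Z=1) weight 1/30
  (X=0, U=3, Y=1, W=2, Z=2) weight 1/30
  (X=1, U=1, Y=0, W=2, Z=0) weight 1/960
  (X=1, U=1, Y=0, W=2, Z=1) weight 1/320
  … 4 more
Group by U:
  weight(U=1) = 1/30
  weight(U=3) = 2/15
Total weight = 1/30 + 2/15 = 1/6
P(U=1 | obs) = 1/30 / 1/6 = 1/5
P(U=3 | obs) = 2/15 / 1/6 = 4/5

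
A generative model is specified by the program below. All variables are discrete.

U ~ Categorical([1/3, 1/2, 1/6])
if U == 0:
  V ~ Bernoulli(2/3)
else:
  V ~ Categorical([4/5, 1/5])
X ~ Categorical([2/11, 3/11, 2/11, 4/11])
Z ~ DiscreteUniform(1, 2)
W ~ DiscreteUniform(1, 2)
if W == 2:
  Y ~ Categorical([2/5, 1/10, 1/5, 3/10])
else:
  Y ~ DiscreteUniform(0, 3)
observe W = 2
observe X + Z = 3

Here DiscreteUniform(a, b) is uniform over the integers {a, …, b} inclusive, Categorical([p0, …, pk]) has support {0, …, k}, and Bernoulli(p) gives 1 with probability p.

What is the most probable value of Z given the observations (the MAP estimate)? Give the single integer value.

argmax_v P(Z = v | obs) = 2

Enumerate traces; 48 have nonzero weight after conditioning:
  (U=0, V=0, X=1, Z=2, W=2, Y=0) weight 1/330
  (U=0, V=0, X=1, Z=2, W=2, Y=1) weight 1/1320
  (U=0, V=0, X=1, Z=2, W=2, Y=2) weight 1/660
  (U=0, V=0, X=1, Z=2, W=2, Y=3) weight 1/440
  (U=0, V=0, X=2, Z=1, W=2, Y=0) weight 1/495
  (U=0, V=0, X=2, Z=1, W=2, Y=1) weight 1/1980
  (U=0, V=0, X=2, Z=1, W=2, Y=2) weight 1/990
  (U=0, V=0, X=2, Z=1, W=2, Y=3) weight 1/660
  … 40 more
Group by Z:
  weight(Z=1) = 1/22
  weight(Z=2) = 3/44
Total weight = 1/22 + 3/44 = 5/44
P(Z=1 | obs) = 1/22 / 5/44 = 2/5
P(Z=2 | obs) = 3/44 / 5/44 = 3/5
argmax = 2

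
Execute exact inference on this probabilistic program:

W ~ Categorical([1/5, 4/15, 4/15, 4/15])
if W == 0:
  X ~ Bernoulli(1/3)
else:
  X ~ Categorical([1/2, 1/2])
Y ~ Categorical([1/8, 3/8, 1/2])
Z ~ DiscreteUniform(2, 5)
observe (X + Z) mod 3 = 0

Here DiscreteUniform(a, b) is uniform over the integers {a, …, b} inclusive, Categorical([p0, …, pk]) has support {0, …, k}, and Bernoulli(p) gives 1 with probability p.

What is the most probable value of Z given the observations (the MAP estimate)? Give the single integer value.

argmax_v P(Z = v | obs) = 3

Enumerate traces; 36 have nonzero weight after conditioning:
  (W=0, X=0, Y=0, Z=3) weight 1/240
  (W=0, X=0, Y=1, Z=3) weight 1/80
  (W=0, X=0, Y=2, Z=3) weight 1/60
  (W=0, X=1, Y=0, Z=2) weight 1/480
  (W=0, X=1, Y=0, Z=5) weight 1/480
  (W=0, X=1, Y=1, Z=2) weight 1/160
  (W=0, X=1, Y=1, Z=5) weight 1/160
  (W=0, X=1, Y=2, Z=2) weight 1/120
  … 28 more
Group by Z:
  weight(Z=2) = 7/60
  weight(Z=3) = 2/15
  weight(Z=5) = 7/60
Total weight = 7/60 + 2/15 + 7/60 = 11/30
P(Z=2 | obs) = 7/60 / 11/30 = 7/22
P(Z=3 | obs) = 2/15 / 11/30 = 4/11
P(Z=5 | obs) = 7/60 / 11/30 = 7/22
argmax = 3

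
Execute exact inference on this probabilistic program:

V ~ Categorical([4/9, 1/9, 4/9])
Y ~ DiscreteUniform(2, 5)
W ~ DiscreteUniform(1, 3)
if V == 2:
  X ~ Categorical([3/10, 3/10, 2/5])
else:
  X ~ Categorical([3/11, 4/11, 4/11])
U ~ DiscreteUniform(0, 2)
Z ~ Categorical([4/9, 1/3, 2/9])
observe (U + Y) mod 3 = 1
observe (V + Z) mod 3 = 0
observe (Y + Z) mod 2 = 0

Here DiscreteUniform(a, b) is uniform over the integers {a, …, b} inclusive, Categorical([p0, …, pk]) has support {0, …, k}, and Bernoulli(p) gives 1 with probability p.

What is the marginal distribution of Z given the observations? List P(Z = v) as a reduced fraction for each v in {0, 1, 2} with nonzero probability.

Enumerate traces; 54 have nonzero weight after conditioning:
  (V=0, Y=2, W=1, X=0, U=2, Z=0) weight 4/2673
  (V=0, Y=2, W=1, X=1, U=2, Z=0) weight 16/8019
  (V=0, Y=2, W=1, X=2, U=2, Z=0) weight 16/8019
  (V=0, Y=2, W=2, X=0, U=2, Z=0) weight 4/2673
  (V=0, Y=2, W=2, X=1, U=2, Z=0) weight 16/8019
  (V=0, Y=2, W=2, X=2, U=2, Z=0) weight 16/8019
  (V=0, Y=2, W=3, X=0, U=2, Z=0) weight 4/2673
  (V=0, Y=2, W=3, X=1, U=2, Z=0) weight 16/8019
  (V=1, Y=2, W=1, X=0, U=2, Z=2) weight 1/5346
  (V=2, Y=3, W=1, X=0, U=1, Z=1) weight 1/810
  … 44 more
Group by Z:
  weight(Z=0) = 8/243
  weight(Z=1) = 2/81
  weight(Z=2) = 1/243
Total weight = 8/243 + 2/81 + 1/243 = 5/81
P(Z=0 | obs) = 8/243 / 5/81 = 8/15
P(Z=1 | obs) = 2/81 / 5/81 = 2/5
P(Z=2 | obs) = 1/243 / 5/81 = 1/15

P(Z=0) = 8/15, P(Z=1) = 2/5, P(Z=2) = 1/15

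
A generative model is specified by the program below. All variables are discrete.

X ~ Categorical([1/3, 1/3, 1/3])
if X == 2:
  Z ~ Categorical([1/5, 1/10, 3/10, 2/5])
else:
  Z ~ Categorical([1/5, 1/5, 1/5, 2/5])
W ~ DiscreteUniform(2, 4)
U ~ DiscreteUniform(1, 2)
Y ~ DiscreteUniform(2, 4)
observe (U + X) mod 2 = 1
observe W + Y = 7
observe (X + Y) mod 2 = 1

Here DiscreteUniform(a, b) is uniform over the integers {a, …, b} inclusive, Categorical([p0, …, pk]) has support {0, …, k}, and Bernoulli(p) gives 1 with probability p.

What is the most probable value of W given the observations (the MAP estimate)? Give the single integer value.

Enumerate traces; 12 have nonzero weight after conditioning:
  (X=0, Z=0, W=4, U=1, Y=3) weight 1/270
  (X=0, Z=1, W=4, U=1, Y=3) weight 1/270
  (X=0, Z=2, W=4, U=1, Y=3) weight 1/270
  (X=0, Z=3, W=4, U=1, Y=3) weight 1/135
  (X=1, Z=0, W=3, U=2, Y=4) weight 1/270
  (X=1, Z=1, W=3, U=2, Y=4) weight 1/270
  (X=1, Z=2, W=3, U=2, Y=4) weight 1/270
  (X=1, Z=3, W=3, U=2, Y=4) weight 1/135
  … 4 more
Group by W:
  weight(W=3) = 1/54
  weight(W=4) = 1/27
Total weight = 1/54 + 1/27 = 1/18
P(W=3 | obs) = 1/54 / 1/18 = 1/3
P(W=4 | obs) = 1/27 / 1/18 = 2/3
argmax = 4

argmax_v P(W = v | obs) = 4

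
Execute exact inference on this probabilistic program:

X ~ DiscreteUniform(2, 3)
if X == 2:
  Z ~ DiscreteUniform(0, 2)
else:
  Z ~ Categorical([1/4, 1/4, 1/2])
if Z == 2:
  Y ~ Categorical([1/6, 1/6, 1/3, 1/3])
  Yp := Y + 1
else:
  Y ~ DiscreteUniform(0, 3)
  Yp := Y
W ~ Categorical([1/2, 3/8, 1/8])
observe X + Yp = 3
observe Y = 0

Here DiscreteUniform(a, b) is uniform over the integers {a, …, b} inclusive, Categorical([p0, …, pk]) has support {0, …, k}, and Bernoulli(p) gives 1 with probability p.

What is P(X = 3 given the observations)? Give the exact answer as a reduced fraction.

P(X = 3 | obs) = 9/13

Enumerate traces; 9 have nonzero weight after conditioning:
  (X=2, Z=2, Y=0, W=0) weight 1/72
  (X=2, Z=2, Y=0, W=1) weight 1/96
  (X=2, Z=2, Y=0, W=2) weight 1/288
  (X=3, Z=0, Y=0, W=0) weight 1/64
  (X=3, Z=0, Y=0, W=1) weight 3/256
  (X=3, Z=0, Y=0, W=2) weight 1/256
  (X=3, Z=1, Y=0, W=0) weight 1/64
  (X=3, Z=1, Y=0, W=1) weight 3/256
  … 1 more
Group by X:
  weight(X=2) = 1/36
  weight(X=3) = 1/16
Total weight = 1/36 + 1/16 = 13/144
P(X=2 | obs) = 1/36 / 13/144 = 4/13
P(X=3 | obs) = 1/16 / 13/144 = 9/13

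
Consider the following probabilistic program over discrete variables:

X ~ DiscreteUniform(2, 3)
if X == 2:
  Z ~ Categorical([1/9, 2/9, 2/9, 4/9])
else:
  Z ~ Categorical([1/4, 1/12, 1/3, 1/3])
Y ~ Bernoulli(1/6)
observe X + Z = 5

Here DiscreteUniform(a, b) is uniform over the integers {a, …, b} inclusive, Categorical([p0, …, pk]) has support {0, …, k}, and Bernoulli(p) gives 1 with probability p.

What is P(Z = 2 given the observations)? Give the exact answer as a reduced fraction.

P(Z = 2 | obs) = 3/7

Enumerate traces; 4 have nonzero weight after conditioning:
  (X=2, Z=3, Y=0) weight 5/27
  (X=2, Z=3, Y=1) weight 1/27
  (X=3, Z=2, Y=0) weight 5/36
  (X=3, Z=2, Y=1) weight 1/36
Group by Z:
  weight(Z=2) = 1/6
  weight(Z=3) = 2/9
Total weight = 1/6 + 2/9 = 7/18
P(Z=2 | obs) = 1/6 / 7/18 = 3/7
P(Z=3 | obs) = 2/9 / 7/18 = 4/7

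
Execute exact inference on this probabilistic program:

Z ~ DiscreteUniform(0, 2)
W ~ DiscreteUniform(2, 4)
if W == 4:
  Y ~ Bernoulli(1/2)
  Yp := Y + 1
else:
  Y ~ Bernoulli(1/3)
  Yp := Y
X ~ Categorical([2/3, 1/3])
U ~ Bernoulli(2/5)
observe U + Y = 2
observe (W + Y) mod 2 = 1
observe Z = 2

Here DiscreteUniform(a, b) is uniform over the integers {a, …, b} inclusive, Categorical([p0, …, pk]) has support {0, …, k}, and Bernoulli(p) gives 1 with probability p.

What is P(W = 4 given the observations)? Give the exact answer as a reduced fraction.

Enumerate traces; 4 have nonzero weight after conditioning:
  (Z=2, W=2, Y=1, X=0, U=1) weight 4/405
  (Z=2, W=2, Y=1, X=1, U=1) weight 2/405
  (Z=2, W=4, Y=1, X=0, U=1) weight 2/135
  (Z=2, W=4, Y=1, X=1, U=1) weight 1/135
Group by W:
  weight(W=2) = 2/135
  weight(W=4) = 1/45
Total weight = 2/135 + 1/45 = 1/27
P(W=2 | obs) = 2/135 / 1/27 = 2/5
P(W=4 | obs) = 1/45 / 1/27 = 3/5

P(W = 4 | obs) = 3/5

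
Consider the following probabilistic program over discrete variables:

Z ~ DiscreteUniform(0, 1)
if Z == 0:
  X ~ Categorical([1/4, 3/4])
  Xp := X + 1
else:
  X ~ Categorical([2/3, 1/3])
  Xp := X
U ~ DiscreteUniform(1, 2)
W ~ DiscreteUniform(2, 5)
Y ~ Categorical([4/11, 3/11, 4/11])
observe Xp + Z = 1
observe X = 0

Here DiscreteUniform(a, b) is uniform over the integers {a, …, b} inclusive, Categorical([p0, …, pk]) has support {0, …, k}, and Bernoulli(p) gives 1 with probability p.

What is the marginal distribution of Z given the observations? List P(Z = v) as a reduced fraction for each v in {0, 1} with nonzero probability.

Enumerate traces; 48 have nonzero weight after conditioning:
  (Z=0, X=0, U=1, W=2, Y=0) weight 1/176
  (Z=0, X=0, U=1, W=2, Y=1) weight 3/704
  (Z=0, X=0, U=1, W=2, Y=2) weight 1/176
  (Z=0, X=0, U=1, W=3, Y=0) weight 1/176
  (Z=0, X=0, U=1, W=3, Y=1) weight 3/704
  (Z=0, X=0, U=1, W=3, Y=2) weight 1/176
  (Z=0, X=0, U=1, W=4, Y=0) weight 1/176
  (Z=0, X=0, U=1, W=4, Y=1) weight 3/704
  (Z=1, X=0, U=1, W=2, Y=0) weight 1/66
  … 39 more
Group by Z:
  weight(Z=0) = 1/8
  weight(Z=1) = 1/3
Total weight = 1/8 + 1/3 = 11/24
P(Z=0 | obs) = 1/8 / 11/24 = 3/11
P(Z=1 | obs) = 1/3 / 11/24 = 8/11

P(Z=0) = 3/11, P(Z=1) = 8/11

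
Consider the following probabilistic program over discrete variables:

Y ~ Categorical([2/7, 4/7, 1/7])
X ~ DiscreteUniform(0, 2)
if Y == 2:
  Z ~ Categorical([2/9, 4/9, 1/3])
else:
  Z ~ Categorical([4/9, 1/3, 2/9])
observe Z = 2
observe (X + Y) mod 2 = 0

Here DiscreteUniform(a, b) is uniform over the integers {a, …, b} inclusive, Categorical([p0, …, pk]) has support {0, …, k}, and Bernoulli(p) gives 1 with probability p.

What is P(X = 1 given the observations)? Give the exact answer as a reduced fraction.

P(X = 1 | obs) = 4/11

Enumerate traces; 5 have nonzero weight after conditioning:
  (Y=0, X=0, Z=2) weight 4/189
  (Y=0, X=2, Z=2) weight 4/189
  (Y=1, X=1, Z=2) weight 8/189
  (Y=2, X=0, Z=2) weight 1/63
  (Y=2, X=2, Z=2) weight 1/63
Group by X:
  weight(X=0) = 1/27
  weight(X=1) = 8/189
  weight(X=2) = 1/27
Total weight = 1/27 + 8/189 + 1/27 = 22/189
P(X=0 | obs) = 1/27 / 22/189 = 7/22
P(X=1 | obs) = 8/189 / 22/189 = 4/11
P(X=2 | obs) = 1/27 / 22/189 = 7/22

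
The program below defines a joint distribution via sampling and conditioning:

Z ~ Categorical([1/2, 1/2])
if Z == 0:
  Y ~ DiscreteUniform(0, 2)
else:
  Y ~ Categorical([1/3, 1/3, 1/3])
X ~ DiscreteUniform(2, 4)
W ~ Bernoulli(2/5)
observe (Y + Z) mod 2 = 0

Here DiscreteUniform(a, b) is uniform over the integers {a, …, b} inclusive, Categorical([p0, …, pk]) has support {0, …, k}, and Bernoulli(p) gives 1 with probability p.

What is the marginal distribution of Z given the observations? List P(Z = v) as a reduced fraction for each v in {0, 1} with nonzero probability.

P(Z=0) = 2/3, P(Z=1) = 1/3

Enumerate traces; 18 have nonzero weight after conditioning:
  (Z=0, Y=0, X=2, W=0) weight 1/30
  (Z=0, Y=0, X=2, W=1) weight 1/45
  (Z=0, Y=0, X=3, W=0) weight 1/30
  (Z=0, Y=0, X=3, W=1) weight 1/45
  (Z=0, Y=0, X=4, W=0) weight 1/30
  (Z=0, Y=0, X=4, W=1) weight 1/45
  (Z=0, Y=2, X=2, W=0) weight 1/30
  (Z=0, Y=2, X=2, W=1) weight 1/45
  (Z=1, Y=1, X=2, W=0) weight 1/30
  … 9 more
Group by Z:
  weight(Z=0) = 1/3
  weight(Z=1) = 1/6
Total weight = 1/3 + 1/6 = 1/2
P(Z=0 | obs) = 1/3 / 1/2 = 2/3
P(Z=1 | obs) = 1/6 / 1/2 = 1/3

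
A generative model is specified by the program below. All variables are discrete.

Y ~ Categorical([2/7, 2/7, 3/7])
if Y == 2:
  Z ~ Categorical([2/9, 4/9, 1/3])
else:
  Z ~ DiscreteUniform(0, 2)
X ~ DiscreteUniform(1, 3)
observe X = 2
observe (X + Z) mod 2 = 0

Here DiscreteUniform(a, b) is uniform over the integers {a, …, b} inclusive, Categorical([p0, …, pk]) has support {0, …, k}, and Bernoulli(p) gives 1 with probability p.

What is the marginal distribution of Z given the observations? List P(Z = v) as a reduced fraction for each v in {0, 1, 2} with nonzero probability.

P(Z=0) = 6/13, P(Z=2) = 7/13

Enumerate traces; 6 have nonzero weight after conditioning:
  (Y=0, Z=0, X=2) weight 2/63
  (Y=0, Z=2, X=2) weight 2/63
  (Y=1, Z=0, X=2) weight 2/63
  (Y=1, Z=2, X=2) weight 2/63
  (Y=2, Z=0, X=2) weight 2/63
  (Y=2, Z=2, X=2) weight 1/21
Group by Z:
  weight(Z=0) = 2/21
  weight(Z=2) = 1/9
Total weight = 2/21 + 1/9 = 13/63
P(Z=0 | obs) = 2/21 / 13/63 = 6/13
P(Z=2 | obs) = 1/9 / 13/63 = 7/13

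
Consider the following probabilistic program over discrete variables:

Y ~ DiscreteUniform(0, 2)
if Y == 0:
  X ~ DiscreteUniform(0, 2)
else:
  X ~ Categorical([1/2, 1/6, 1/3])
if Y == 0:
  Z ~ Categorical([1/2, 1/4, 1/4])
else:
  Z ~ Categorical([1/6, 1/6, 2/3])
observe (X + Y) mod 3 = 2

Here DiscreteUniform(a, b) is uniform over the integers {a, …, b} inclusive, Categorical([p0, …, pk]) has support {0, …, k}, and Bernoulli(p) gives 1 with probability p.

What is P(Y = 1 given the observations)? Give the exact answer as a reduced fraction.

P(Y = 1 | obs) = 1/6

Enumerate traces; 9 have nonzero weight after conditioning:
  (Y=0, X=2, Z=0) weight 1/18
  (Y=0, X=2, Z=1) weight 1/36
  (Y=0, X=2, Z=2) weight 1/36
  (Y=1, X=1, Z=0) weight 1/108
  (Y=1, X=1, Z=1) weight 1/108
  (Y=1, X=1, Z=2) weight 1/27
  (Y=2, X=0, Z=0) weight 1/36
  (Y=2, X=0, Z=1) weight 1/36
  … 1 more
Group by Y:
  weight(Y=0) = 1/9
  weight(Y=1) = 1/18
  weight(Y=2) = 1/6
Total weight = 1/9 + 1/18 + 1/6 = 1/3
P(Y=0 | obs) = 1/9 / 1/3 = 1/3
P(Y=1 | obs) = 1/18 / 1/3 = 1/6
P(Y=2 | obs) = 1/6 / 1/3 = 1/2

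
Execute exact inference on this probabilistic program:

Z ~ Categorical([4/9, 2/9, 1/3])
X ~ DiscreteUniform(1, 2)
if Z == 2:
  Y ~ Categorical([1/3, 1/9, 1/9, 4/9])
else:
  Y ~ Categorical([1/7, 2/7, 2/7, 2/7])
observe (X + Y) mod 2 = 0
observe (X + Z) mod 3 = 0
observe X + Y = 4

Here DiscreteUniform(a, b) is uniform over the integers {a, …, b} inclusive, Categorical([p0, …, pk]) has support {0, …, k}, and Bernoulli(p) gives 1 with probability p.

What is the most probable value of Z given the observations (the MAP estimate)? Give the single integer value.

Enumerate traces; 2 have nonzero weight after conditioning:
  (Z=1, X=2, Y=2) weight 2/63
  (Z=2, X=1, Y=3) weight 2/27
Group by Z:
  weight(Z=1) = 2/63
  weight(Z=2) = 2/27
Total weight = 2/63 + 2/27 = 20/189
P(Z=1 | obs) = 2/63 / 20/189 = 3/10
P(Z=2 | obs) = 2/27 / 20/189 = 7/10
argmax = 2

argmax_v P(Z = v | obs) = 2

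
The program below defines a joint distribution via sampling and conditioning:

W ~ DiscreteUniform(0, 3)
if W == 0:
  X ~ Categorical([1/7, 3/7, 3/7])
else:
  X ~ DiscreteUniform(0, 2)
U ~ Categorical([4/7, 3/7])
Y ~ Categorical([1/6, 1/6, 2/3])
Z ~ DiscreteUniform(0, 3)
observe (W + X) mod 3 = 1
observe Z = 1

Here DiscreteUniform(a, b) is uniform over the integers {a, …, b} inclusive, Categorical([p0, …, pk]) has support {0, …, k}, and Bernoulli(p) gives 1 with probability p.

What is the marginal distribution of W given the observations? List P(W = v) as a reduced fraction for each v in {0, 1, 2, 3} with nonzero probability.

Enumerate traces; 24 have nonzero weight after conditioning:
  (W=0, X=1, U=0, Y=0, Z=1) weight 1/392
  (W=0, X=1, U=0, Y=1, Z=1) weight 1/392
  (W=0, X=1, U=0, Y=2, Z=1) weight 1/98
  (W=0, X=1, U=1, Y=0, Z=1) weight 3/1568
  (W=0, X=1, U=1, Y=1, Z=1) weight 3/1568
  (W=0, X=1, U=1, Y=2, Z=1) weight 3/392
  (W=1, X=0, U=0, Y=0, Z=1) weight 1/504
  (W=1, X=0, U=0, Y=1, Z=1) weight 1/504
  (W=2, X=2, U=0, Y=0, Z=1) weight 1/504
  (W=3, X=1, U=0, Y=0, Z=1) weight 1/504
  … 14 more
Group by W:
  weight(W=0) = 3/112
  weight(W=1) = 1/48
  weight(W=2) = 1/48
  weight(W=3) = 1/48
Total weight = 3/112 + 1/48 + 1/48 + 1/48 = 5/56
P(W=0 | obs) = 3/112 / 5/56 = 3/10
P(W=1 | obs) = 1/48 / 5/56 = 7/30
P(W=2 | obs) = 1/48 / 5/56 = 7/30
P(W=3 | obs) = 1/48 / 5/56 = 7/30

P(W=0) = 3/10, P(W=1) = 7/30, P(W=2) = 7/30, P(W=3) = 7/30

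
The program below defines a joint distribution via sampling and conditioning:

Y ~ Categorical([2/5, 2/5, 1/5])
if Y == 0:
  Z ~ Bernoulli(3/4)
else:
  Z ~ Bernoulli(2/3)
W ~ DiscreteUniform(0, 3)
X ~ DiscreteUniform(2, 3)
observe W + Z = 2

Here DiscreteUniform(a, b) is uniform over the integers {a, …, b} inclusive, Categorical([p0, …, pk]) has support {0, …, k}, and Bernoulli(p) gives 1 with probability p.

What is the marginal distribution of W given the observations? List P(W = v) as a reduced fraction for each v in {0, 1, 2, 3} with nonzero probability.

P(W=1) = 7/10, P(W=2) = 3/10

Enumerate traces; 12 have nonzero weight after conditioning:
  (Y=0, Z=0, W=2, X=2) weight 1/80
  (Y=0, Z=0, W=2, X=3) weight 1/80
  (Y=0, Z=1, W=1, X=2) weight 3/80
  (Y=0, Z=1, W=1, X=3) weight 3/80
  (Y=1, Z=0, W=2, X=2) weight 1/60
  (Y=1, Z=0, W=2, X=3) weight 1/60
  (Y=1, Z=1, W=1, X=2) weight 1/30
  (Y=1, Z=1, W=1, X=3) weight 1/30
  … 4 more
Group by W:
  weight(W=1) = 7/40
  weight(W=2) = 3/40
Total weight = 7/40 + 3/40 = 1/4
P(W=1 | obs) = 7/40 / 1/4 = 7/10
P(W=2 | obs) = 3/40 / 1/4 = 3/10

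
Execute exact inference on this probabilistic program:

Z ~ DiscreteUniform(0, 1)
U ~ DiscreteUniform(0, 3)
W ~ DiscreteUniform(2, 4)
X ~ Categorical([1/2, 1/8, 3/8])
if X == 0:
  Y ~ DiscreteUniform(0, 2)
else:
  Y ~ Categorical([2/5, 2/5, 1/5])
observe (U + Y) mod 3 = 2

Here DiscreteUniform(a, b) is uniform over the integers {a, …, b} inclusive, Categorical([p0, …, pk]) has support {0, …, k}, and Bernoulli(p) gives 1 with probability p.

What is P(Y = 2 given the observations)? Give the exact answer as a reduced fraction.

Enumerate traces; 72 have nonzero weight after conditioning:
  (Z=0, U=0, W=2, X=0, Y=2) weight 1/144
  (Z=0, U=0, W=2, X=1, Y=2) weight 1/960
  (Z=0, U=0, W=2, X=2, Y=2) weight 1/320
  (Z=0, U=0, W=3, X=0, Y=2) weight 1/144
  (Z=0, U=0, W=3, X=1, Y=2) weight 1/960
  (Z=0, U=0, W=3, X=2, Y=2) weight 1/320
  (Z=0, U=0, W=4, X=0, Y=2) weight 1/144
  (Z=0, U=0, W=4, X=1, Y=2) weight 1/960
  (Z=0, U=1, W=2, X=0, Y=1) weight 1/144
  (Z=0, U=2, W=2, X=0, Y=0) weight 1/144
  … 62 more
Group by Y:
  weight(Y=0) = 11/120
  weight(Y=1) = 11/120
  weight(Y=2) = 2/15
Total weight = 11/120 + 11/120 + 2/15 = 19/60
P(Y=0 | obs) = 11/120 / 19/60 = 11/38
P(Y=1 | obs) = 11/120 / 19/60 = 11/38
P(Y=2 | obs) = 2/15 / 19/60 = 8/19

P(Y = 2 | obs) = 8/19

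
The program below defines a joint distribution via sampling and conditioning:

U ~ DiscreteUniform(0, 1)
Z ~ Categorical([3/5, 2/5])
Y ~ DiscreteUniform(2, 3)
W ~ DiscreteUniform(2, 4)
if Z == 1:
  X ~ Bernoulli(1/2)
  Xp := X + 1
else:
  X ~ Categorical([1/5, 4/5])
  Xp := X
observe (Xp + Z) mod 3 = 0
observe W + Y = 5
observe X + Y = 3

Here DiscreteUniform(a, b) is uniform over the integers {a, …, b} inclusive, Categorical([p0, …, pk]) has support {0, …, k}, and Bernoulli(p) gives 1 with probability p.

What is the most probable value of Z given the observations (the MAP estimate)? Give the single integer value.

argmax_v P(Z = v | obs) = 1

Enumerate traces; 4 have nonzero weight after conditioning:
  (U=0, Z=0, Y=3, W=2, X=0) weight 1/100
  (U=0, Z=1, Y=2, W=3, X=1) weight 1/60
  (U=1, Z=0, Y=3, W=2, X=0) weight 1/100
  (U=1, Z=1, Y=2, W=3, X=1) weight 1/60
Group by Z:
  weight(Z=0) = 1/50
  weight(Z=1) = 1/30
Total weight = 1/50 + 1/30 = 4/75
P(Z=0 | obs) = 1/50 / 4/75 = 3/8
P(Z=1 | obs) = 1/30 / 4/75 = 5/8
argmax = 1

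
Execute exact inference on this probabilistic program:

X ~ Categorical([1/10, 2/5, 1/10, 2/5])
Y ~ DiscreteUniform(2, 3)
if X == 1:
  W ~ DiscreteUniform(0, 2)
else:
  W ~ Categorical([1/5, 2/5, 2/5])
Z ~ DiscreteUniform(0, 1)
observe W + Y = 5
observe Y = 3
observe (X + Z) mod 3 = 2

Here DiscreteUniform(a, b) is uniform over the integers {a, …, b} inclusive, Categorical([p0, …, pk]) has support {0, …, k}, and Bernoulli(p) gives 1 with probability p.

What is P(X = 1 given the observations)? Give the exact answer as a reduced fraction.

Enumerate traces; 2 have nonzero weight after conditioning:
  (X=1, Y=3, W=2, Z=1) weight 1/30
  (X=2, Y=3, W=2, Z=0) weight 1/100
Group by X:
  weight(X=1) = 1/30
  weight(X=2) = 1/100
Total weight = 1/30 + 1/100 = 13/300
P(X=1 | obs) = 1/30 / 13/300 = 10/13
P(X=2 | obs) = 1/100 / 13/300 = 3/13

P(X = 1 | obs) = 10/13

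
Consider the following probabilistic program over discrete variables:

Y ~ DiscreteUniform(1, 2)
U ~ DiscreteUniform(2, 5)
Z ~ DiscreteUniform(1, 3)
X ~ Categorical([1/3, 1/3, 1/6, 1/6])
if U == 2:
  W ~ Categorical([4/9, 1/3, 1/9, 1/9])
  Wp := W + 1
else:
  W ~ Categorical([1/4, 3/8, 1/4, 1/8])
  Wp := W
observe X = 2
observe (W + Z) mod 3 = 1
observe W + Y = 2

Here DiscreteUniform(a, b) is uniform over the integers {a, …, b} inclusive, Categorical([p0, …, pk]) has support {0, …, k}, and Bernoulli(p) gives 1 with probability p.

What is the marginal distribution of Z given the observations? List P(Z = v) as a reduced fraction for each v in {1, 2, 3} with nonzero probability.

P(Z=1) = 86/191, P(Z=3) = 105/191

Enumerate traces; 8 have nonzero weight after conditioning:
  (Y=1, U=2, Z=3, X=2, W=1) weight 1/432
  (Y=1, U=3, Z=3, X=2, W=1) weight 1/384
  (Y=1, U=4, Z=3, X=2, W=1) weight 1/384
  (Y=1, U=5, Z=3, X=2, W=1) weight 1/384
  (Y=2, U=2, Z=1, X=2, W=0) weight 1/324
  (Y=2, U=3, Z=1, X=2, W=0) weight 1/576
  (Y=2, U=4, Z=1, X=2, W=0) weight 1/576
  (Y=2, U=5, Z=1, X=2, W=0) weight 1/576
Group by Z:
  weight(Z=1) = 43/5184
  weight(Z=3) = 35/3456
Total weight = 43/5184 + 35/3456 = 191/10368
P(Z=1 | obs) = 43/5184 / 191/10368 = 86/191
P(Z=3 | obs) = 35/3456 / 191/10368 = 105/191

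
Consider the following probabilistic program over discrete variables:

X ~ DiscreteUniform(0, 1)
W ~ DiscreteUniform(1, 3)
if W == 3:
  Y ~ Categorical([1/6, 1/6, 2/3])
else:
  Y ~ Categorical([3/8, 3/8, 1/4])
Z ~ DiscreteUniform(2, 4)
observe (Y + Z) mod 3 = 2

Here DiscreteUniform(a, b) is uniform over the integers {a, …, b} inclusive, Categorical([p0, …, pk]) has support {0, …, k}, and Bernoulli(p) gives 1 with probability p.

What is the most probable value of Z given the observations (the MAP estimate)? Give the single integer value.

Enumerate traces; 18 have nonzero weight after conditioning:
  (X=0, W=1, Y=0, Z=2) weight 1/48
  (X=0, W=1, Y=1, Z=4) weight 1/48
  (X=0, W=1, Y=2, Z=3) weight 1/72
  (X=0, W=2, Y=0, Z=2) weight 1/48
  (X=0, W=2, Y=1, Z=4) weight 1/48
  (X=0, W=2, Y=2, Z=3) weight 1/72
  (X=0, W=3, Y=0, Z=2) weight 1/108
  (X=0, W=3, Y=1, Z=4) weight 1/108
  … 10 more
Group by Z:
  weight(Z=2) = 11/108
  weight(Z=3) = 7/54
  weight(Z=4) = 11/108
Total weight = 11/108 + 7/54 + 11/108 = 1/3
P(Z=2 | obs) = 11/108 / 1/3 = 11/36
P(Z=3 | obs) = 7/54 / 1/3 = 7/18
P(Z=4 | obs) = 11/108 / 1/3 = 11/36
argmax = 3

argmax_v P(Z = v | obs) = 3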